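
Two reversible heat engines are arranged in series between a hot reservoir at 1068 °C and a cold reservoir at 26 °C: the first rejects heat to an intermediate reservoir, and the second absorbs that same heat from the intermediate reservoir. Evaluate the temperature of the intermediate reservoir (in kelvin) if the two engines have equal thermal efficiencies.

T_m ≈ 633 K

T_H = 1068 °C → 1068 + 273.15 = 1341.15 K.
T_C = 26 °C → 26 + 273.15 = 299.15 K.
Equal efficiencies require 1 − T_m/T_H = 1 − T_C/T_m, i.e. T_m/T_H = T_C/T_m, so T_m = √(T_H·T_C) = √(1341.15 × 299.15) = 633 K.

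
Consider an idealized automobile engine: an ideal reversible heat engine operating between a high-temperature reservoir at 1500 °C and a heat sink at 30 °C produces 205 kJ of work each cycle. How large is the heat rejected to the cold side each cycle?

T_H = 1500 °C → 1500 + 273.15 = 1773.15 K.
T_C = 30 °C → 30 + 273.15 = 303.15 K.
Since the cycle is reversible, η = 1 − T_C/T_H = 1 − 303.15/1773.15 = 0.8290.
Since Q_C/Q_H = T_C/T_H and Q_H = W/η, Q_C = W·T_C/(T_H − T_C) = 205 × 303.15/1470.00 = 42.28 kJ.

Q_C ≈ 42.28 kJ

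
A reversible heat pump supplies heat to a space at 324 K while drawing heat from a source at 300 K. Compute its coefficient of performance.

COP_HP ≈ 13.5

For a reversible heat pump, COP_HP = T_H/(T_H − T_C) = 324.00/(324.00 − 300.00) = 13.5.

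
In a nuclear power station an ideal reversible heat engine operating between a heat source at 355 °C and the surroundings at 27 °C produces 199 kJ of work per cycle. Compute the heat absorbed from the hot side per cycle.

T_H = 355 °C → 355 + 273.15 = 628.15 K.
T_C = 27 °C → 27 + 273.15 = 300.15 K.
Since the cycle is reversible, η = 1 − T_C/T_H = 1 − 300.15/628.15 = 0.5222.
Q_H = W/η = 199/0.5222 = 381 kJ.

Q_H ≈ 381 kJ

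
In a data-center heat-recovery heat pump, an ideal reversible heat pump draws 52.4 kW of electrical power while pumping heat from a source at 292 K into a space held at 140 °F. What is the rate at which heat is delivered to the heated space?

Q̇_H ≈ 424.2 kW

T_H = 140 °F → (140 − 32) × 5/9 = 60.00 °C = 333.15 K.
COP_HP = T_H/(T_H − T_C) = 333.15/41.15 = 8.0960.
Q_H = COP_HP · W = 8.0960 × 52.4 = 424.2 kW.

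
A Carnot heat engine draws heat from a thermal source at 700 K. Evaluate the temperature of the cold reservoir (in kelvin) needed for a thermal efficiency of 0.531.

T_C ≈ 328.3 K

From η = 1 − T_C/T_H, T_C = T_H·(1 − η) = 700.00 × (1 − 0.531) = 328.3 K.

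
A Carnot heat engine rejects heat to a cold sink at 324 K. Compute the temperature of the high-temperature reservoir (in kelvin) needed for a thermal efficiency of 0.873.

From η = 1 − T_C/T_H, solving for T_H gives T_H = T_C/(1 − η) = 324.00/(1 − 0.873) = 2550 K.

T_H ≈ 2550 K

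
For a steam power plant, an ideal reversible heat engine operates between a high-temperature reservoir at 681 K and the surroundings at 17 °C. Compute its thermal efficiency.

η ≈ 0.574

T_C = 17 °C → 17 + 273.15 = 290.15 K.
η_rev = 1 − T_C/T_H = 1 − 290.15/681.00 = 0.574.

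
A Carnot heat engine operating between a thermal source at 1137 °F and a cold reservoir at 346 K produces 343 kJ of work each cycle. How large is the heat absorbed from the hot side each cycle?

T_H = 1137 °F → (1137 − 32) × 5/9 = 613.89 °C = 887.04 K.
Carnot efficiency: η = 1 − T_C/T_H = 1 − 346.00/887.04 = 0.6099.
Q_H = W/η = 343/0.6099 = 562.4 kJ.

Q_H ≈ 562.4 kJ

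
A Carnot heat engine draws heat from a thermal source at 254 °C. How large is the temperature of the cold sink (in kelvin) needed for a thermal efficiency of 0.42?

T_C ≈ 305.7 K

T_H = 254 °C → 254 + 273.15 = 527.15 K.
From η = 1 − T_C/T_H, T_C = T_H·(1 − η) = 527.15 × (1 − 0.42) = 305.7 K.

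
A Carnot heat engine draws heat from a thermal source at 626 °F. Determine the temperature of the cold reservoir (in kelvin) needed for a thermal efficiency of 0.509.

T_H = 626 °F → (626 − 32) × 5/9 = 330.00 °C = 603.15 K.
From η = 1 − T_C/T_H, T_C = T_H·(1 − η) = 603.15 × (1 − 0.509) = 296 K.

T_C ≈ 296 K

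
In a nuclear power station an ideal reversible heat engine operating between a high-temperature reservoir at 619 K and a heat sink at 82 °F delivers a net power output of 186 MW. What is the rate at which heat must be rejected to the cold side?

T_C = 82 °F → (82 − 32) × 5/9 = 27.78 °C = 300.93 K.
Since the cycle is reversible, η = 1 − T_C/T_H = 1 − 300.93/619.00 = 0.5138.
Since Q_C/Q_H = T_C/T_H and Q_H = W/η, Q_C = W·T_C/(T_H − T_C) = 186 × 300.93/318.07 = 176.0 MW.

Q̇_C ≈ 176.0 MW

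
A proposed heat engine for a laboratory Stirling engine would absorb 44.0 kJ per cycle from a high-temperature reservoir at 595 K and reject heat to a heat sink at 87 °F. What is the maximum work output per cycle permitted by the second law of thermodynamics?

T_C = 87 °F → (87 − 32) × 5/9 = 30.56 °C = 303.71 K.
The second-law ceiling is the Carnot efficiency, η_max = 1 − T_C/T_H = 1 − 303.71/595.00 = 0.4896.
W_max = η_max · Q_H = 0.4896 × 44.0 = 21.54 kJ.

W_max ≈ 21.54 kJ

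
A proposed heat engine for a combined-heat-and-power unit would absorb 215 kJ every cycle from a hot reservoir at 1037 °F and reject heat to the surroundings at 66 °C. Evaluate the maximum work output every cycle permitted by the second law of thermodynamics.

W_max ≈ 127.3 kJ

T_H = 1037 °F → (1037 − 32) × 5/9 = 558.33 °C = 831.48 K.
T_C = 66 °C → 66 + 273.15 = 339.15 K.
The second-law ceiling is the Carnot efficiency, η_max = 1 − T_C/T_H = 1 − 339.15/831.48 = 0.5921.
W_max = η_max · Q_H = 0.5921 × 215 = 127.3 kJ.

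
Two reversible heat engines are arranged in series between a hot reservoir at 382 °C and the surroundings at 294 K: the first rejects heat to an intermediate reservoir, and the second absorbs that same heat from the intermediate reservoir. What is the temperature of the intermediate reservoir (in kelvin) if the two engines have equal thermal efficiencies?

T_H = 382 °C → 382 + 273.15 = 655.15 K.
Equal efficiencies require 1 − T_m/T_H = 1 − T_C/T_m, i.e. T_m/T_H = T_C/T_m, so T_m = √(T_H·T_C) = √(655.15 × 294.00) = 439 K.

T_m ≈ 439 K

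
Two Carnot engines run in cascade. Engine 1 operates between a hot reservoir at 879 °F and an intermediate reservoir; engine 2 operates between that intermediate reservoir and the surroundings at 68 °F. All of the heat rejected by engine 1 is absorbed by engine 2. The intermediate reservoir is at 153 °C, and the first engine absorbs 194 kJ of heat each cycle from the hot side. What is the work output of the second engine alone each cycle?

T_H = 879 °F → (879 − 32) × 5/9 = 470.56 °C = 743.71 K.
T_C = 68 °F → (68 − 32) × 5/9 = 20.00 °C = 293.15 K.
T_m = 153 °C → 153 + 273.15 = 426.15 K.
Heat entering the second stage: Q_m = Q_H·(T_m/T_H) = 194 × 426.15/743.71 = 111 kJ.
Second-stage efficiency η₂ = 1 − T_C/T_m = 1 − 293.15/426.15 = 0.3121, so W₂ = η₂·Q_m = 34.7 kJ.

W₂ ≈ 34.7 kJ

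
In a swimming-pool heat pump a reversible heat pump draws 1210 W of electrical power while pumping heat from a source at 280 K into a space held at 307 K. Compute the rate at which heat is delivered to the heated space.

Q̇_H ≈ 13800 W

For a reversible heat pump, COP_HP = T_H/(T_H − T_C) = 307.00/27.00 = 11.3704.
Q_H = COP_HP · W = 11.3704 × 1210 = 13800 W.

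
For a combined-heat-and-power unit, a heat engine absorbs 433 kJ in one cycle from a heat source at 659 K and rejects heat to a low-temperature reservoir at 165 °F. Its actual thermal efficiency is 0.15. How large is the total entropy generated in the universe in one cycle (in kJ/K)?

ΔS_univ ≈ 0.403 kJ/K

T_C = 165 °F → (165 − 32) × 5/9 = 73.89 °C = 347.04 K.
W = η·Q_H = 0.15 × 433 = 64.95 kJ, so Q_C = Q_H − W = 368.1 kJ.
The hot reservoir loses entropy Q_H/T_H = 433/659.00 = 0.6571 kJ/K; the cold reservoir gains Q_C/T_C = 368.1/347.04 = 1.061 kJ/K.
ΔS_univ = −Q_H/T_H + Q_C/T_C = 0.403 kJ/K (> 0, since η = 0.15 < η_Carnot = 0.473).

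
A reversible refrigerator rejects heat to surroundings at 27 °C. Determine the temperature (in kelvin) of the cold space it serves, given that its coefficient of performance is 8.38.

T_C ≈ 268 K

T_H = 27 °C → 27 + 273.15 = 300.15 K.
COP_R = T_C/(T_H − T_C) ⇒ T_C = T_H·COP_R/(1 + COP_R) = 300.15 × 8.38/(1 + 8.38) = 268 K.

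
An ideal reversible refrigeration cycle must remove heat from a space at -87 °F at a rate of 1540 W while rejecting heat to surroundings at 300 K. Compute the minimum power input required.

Ẇ_in ≈ 691.5 W

T_C = -87 °F → (-87 − 32) × 5/9 = -66.11 °C = 207.04 K.
COP_R = T_C/(T_H − T_C) = 207.04/92.96 = 2.2272.
W = Q_C/COP_R = 1540/2.2272 = 691.5 W.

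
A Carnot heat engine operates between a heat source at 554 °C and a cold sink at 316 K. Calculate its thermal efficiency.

η ≈ 0.618

T_H = 554 °C → 554 + 273.15 = 827.15 K.
Since the cycle is reversible, η = 1 − T_C/T_H = 1 − 316.00/827.15 = 0.618.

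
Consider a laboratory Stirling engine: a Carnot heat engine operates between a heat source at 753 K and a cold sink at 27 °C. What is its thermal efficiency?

T_C = 27 °C → 27 + 273.15 = 300.15 K.
Since the cycle is reversible, η = 1 − T_C/T_H = 1 − 300.15/753.00 = 0.601.

η ≈ 0.601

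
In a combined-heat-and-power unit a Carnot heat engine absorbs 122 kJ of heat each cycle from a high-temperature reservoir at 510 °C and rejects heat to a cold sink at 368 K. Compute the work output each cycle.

T_H = 510 °C → 510 + 273.15 = 783.15 K.
Carnot efficiency: η = 1 − T_C/T_H = 1 − 368.00/783.15 = 0.5301.
W = η·Q_H = 0.5301 × 122 = 64.67 kJ.

W ≈ 64.67 kJ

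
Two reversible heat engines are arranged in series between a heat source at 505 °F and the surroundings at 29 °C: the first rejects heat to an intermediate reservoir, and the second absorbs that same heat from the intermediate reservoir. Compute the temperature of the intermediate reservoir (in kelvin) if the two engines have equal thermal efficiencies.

T_m ≈ 402.4 K

T_H = 505 °F → (505 − 32) × 5/9 = 262.78 °C = 535.93 K.
T_C = 29 °C → 29 + 273.15 = 302.15 K.
Equal efficiencies require 1 − T_m/T_H = 1 − T_C/T_m, i.e. T_m/T_H = T_C/T_m, so T_m = √(T_H·T_C) = √(535.93 × 302.15) = 402.4 K.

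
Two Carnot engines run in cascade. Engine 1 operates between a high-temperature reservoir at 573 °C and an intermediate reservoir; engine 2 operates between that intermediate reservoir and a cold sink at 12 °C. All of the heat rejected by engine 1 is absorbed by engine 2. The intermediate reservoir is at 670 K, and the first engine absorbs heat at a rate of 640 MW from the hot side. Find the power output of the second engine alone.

Ẇ₂ ≈ 291 MW

T_H = 573 °C → 573 + 273.15 = 846.15 K.
T_C = 12 °C → 12 + 273.15 = 285.15 K.
Heat entering the second stage: Q_m = Q_H·(T_m/T_H) = 640 × 670.00/846.15 = 507 MW.
Second-stage efficiency η₂ = 1 − T_C/T_m = 1 − 285.15/670.00 = 0.5744, so W₂ = η₂·Q_m = 291 MW.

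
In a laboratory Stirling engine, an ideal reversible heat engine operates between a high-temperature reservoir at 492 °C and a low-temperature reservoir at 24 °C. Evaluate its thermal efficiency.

η ≈ 0.612

T_H = 492 °C → 492 + 273.15 = 765.15 K.
T_C = 24 °C → 24 + 273.15 = 297.15 K.
The Carnot efficiency is η = 1 − T_C/T_H = 1 − 297.15/765.15 = 0.612.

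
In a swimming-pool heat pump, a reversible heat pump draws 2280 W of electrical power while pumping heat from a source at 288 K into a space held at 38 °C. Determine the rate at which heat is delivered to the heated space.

Q̇_H ≈ 30640 W

T_H = 38 °C → 38 + 273.15 = 311.15 K.
Reversible heating COP: COP_HP = T_H/(T_H − T_C) = 311.15/23.15 = 13.4406.
Q_H = COP_HP · W = 13.4406 × 2280 = 30640 W.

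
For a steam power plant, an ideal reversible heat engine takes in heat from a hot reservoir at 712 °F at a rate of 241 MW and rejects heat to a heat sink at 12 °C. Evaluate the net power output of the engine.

Ẇ ≈ 135 MW

T_H = 712 °F → (712 − 32) × 5/9 = 377.78 °C = 650.93 K.
T_C = 12 °C → 12 + 273.15 = 285.15 K.
η_rev = 1 − T_C/T_H = 1 − 285.15/650.93 = 0.5619.
W = η·Q_H = 0.5619 × 241 = 135 MW.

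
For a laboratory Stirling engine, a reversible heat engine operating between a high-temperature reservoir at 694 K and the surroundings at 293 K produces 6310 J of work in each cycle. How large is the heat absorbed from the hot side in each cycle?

Q_H ≈ 10920 J

η_rev = 1 − T_C/T_H = 1 − 293.00/694.00 = 0.5778.
Q_H = W/η = 6310/0.5778 = 10920 J.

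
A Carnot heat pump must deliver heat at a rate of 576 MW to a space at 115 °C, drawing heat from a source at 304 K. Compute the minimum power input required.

T_H = 115 °C → 115 + 273.15 = 388.15 K.
The Carnot heat-pump COP is COP_HP = T_H/(T_H − T_C) = 388.15/84.15 = 4.6126.
W = Q_H/COP_HP = 576/4.6126 = 124.9 MW.

Ẇ_in ≈ 124.9 MW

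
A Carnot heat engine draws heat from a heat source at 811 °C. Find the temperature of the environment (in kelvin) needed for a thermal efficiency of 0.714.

T_H = 811 °C → 811 + 273.15 = 1084.15 K.
From η = 1 − T_C/T_H, T_C = T_H·(1 − η) = 1084.15 × (1 − 0.714) = 310 K.

T_C ≈ 310 K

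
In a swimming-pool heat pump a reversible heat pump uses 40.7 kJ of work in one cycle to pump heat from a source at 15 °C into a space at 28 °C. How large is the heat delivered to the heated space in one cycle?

T_H = 28 °C → 28 + 273.15 = 301.15 K.
T_C = 15 °C → 15 + 273.15 = 288.15 K.
COP_HP = T_H/(T_H − T_C) = 301.15/13.00 = 23.1654.
Q_H = COP_HP · W = 23.1654 × 40.7 = 943 kJ.

Q_H ≈ 943 kJ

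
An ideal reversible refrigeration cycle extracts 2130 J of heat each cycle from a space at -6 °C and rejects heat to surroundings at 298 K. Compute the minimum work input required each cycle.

W_in ≈ 246 J

T_C = -6 °C → -6 + 273.15 = 267.15 K.
Carnot COP: COP_R = T_C/(T_H − T_C) = 267.15/30.85 = 8.6596.
W = Q_C/COP_R = 2130/8.6596 = 246 J.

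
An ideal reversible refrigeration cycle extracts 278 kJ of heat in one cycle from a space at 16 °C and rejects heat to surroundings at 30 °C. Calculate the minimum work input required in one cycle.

W_in ≈ 13.46 kJ

T_H = 30 °C → 30 + 273.15 = 303.15 K.
T_C = 16 °C → 16 + 273.15 = 289.15 K.
The reversible coefficient of performance is COP_R = T_C/(T_H − T_C) = 289.15/14.00 = 20.6536.
W = Q_C/COP_R = 278/20.6536 = 13.46 kJ.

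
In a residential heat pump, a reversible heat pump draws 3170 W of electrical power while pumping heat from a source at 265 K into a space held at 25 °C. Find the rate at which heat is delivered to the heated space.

Q̇_H ≈ 28510 W

T_H = 25 °C → 25 + 273.15 = 298.15 K.
The Carnot heat-pump COP is COP_HP = T_H/(T_H − T_C) = 298.15/33.15 = 8.9940.
Q_H = COP_HP · W = 8.9940 × 3170 = 28510 W.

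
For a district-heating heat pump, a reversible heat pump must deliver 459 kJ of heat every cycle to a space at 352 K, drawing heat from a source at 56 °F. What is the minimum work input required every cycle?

W_in ≈ 85.43 kJ

T_C = 56 °F → (56 − 32) × 5/9 = 13.33 °C = 286.48 K.
For a reversible heat pump, COP_HP = T_H/(T_H − T_C) = 352.00/65.52 = 5.3727.
W = Q_H/COP_HP = 459/5.3727 = 85.43 kJ.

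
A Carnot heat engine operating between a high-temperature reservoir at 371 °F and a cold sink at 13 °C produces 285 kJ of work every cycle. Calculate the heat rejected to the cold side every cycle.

T_H = 371 °F → (371 − 32) × 5/9 = 188.33 °C = 461.48 K.
T_C = 13 °C → 13 + 273.15 = 286.15 K.
For a reversible engine, η = 1 − T_C/T_H = 1 − 286.15/461.48 = 0.3799.
Since Q_C/Q_H = T_C/T_H and Q_H = W/η, Q_C = W·T_C/(T_H − T_C) = 285 × 286.15/175.33 = 465 kJ.

Q_C ≈ 465 kJ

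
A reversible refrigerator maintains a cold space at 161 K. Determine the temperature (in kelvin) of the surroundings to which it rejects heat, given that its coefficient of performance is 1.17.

COP_R = T_C/(T_H − T_C) ⇒ T_H = T_C·(1 + 1/COP_R) = 161.00 × (1 + 1/1.17) = 299 K.

T_H ≈ 299 K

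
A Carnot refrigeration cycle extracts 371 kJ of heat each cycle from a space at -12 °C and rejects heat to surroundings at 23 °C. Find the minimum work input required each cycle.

T_H = 23 °C → 23 + 273.15 = 296.15 K.
T_C = -12 °C → -12 + 273.15 = 261.15 K.
The reversible coefficient of performance is COP_R = T_C/(T_H − T_C) = 261.15/35.00 = 7.4614.
W = Q_C/COP_R = 371/7.4614 = 49.7 kJ.

W_in ≈ 49.7 kJ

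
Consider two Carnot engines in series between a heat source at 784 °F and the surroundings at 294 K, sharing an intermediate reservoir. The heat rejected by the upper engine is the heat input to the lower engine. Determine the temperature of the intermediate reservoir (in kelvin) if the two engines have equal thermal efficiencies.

T_H = 784 °F → (784 − 32) × 5/9 = 417.78 °C = 690.93 K.
Equal efficiencies require 1 − T_m/T_H = 1 − T_C/T_m, i.e. T_m/T_H = T_C/T_m, so T_m = √(T_H·T_C) = √(690.93 × 294.00) = 451 K.

T_m ≈ 451 K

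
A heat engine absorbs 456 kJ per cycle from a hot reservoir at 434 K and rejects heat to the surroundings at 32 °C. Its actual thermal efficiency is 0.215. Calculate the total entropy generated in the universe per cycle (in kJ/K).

T_C = 32 °C → 32 + 273.15 = 305.15 K.
W = η·Q_H = 0.215 × 456 = 98.04 kJ, so Q_C = Q_H − W = 358.0 kJ.
Entropy balance on the reservoirs: −Q_H/T_H = -1.051 kJ/K, +Q_C/T_C = 1.173 kJ/K.
ΔS_univ = −Q_H/T_H + Q_C/T_C = 0.1224 kJ/K (> 0, since η = 0.215 < η_Carnot = 0.297).

ΔS_univ ≈ 0.1224 kJ/K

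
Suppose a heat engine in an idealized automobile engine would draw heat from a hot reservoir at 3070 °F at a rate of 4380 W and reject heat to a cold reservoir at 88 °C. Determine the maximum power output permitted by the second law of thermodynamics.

Ẇ_max ≈ 3573 W

T_H = 3070 °F → (3070 − 32) × 5/9 = 1687.78 °C = 1960.93 K.
T_C = 88 °C → 88 + 273.15 = 361.15 K.
The second-law ceiling is the Carnot efficiency, η_max = 1 − T_C/T_H = 1 − 361.15/1960.93 = 0.8158.
W_max = η_max · Q_H = 0.8158 × 4380 = 3573 W.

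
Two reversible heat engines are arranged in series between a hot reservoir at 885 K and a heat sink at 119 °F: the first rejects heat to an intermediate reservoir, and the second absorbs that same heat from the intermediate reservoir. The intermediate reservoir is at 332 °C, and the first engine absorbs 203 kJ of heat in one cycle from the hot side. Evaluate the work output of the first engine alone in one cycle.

W₁ ≈ 64.2 kJ

T_C = 119 °F → (119 − 32) × 5/9 = 48.33 °C = 321.48 K.
T_m = 332 °C → 332 + 273.15 = 605.15 K.
First-stage efficiency η₁ = 1 − T_m/T_H = 1 − 605.15/885.00 = 0.3162.
W₁ = η₁·Q_H = 0.3162 × 203 = 64.2 kJ.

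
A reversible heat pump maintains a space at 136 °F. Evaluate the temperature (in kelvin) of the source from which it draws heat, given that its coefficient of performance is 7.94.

T_H = 136 °F → (136 − 32) × 5/9 = 57.78 °C = 330.93 K.
COP_HP = T_H/(T_H − T_C) ⇒ T_C = T_H·(COP_HP − 1)/COP_HP = 330.93 × (7.94 − 1)/7.94 = 289.2 K.

T_C ≈ 289.2 K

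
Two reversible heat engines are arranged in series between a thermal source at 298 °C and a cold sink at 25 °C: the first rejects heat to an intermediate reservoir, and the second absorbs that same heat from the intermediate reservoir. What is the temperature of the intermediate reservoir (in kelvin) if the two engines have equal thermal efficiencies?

T_m ≈ 413 K

T_H = 298 °C → 298 + 273.15 = 571.15 K.
T_C = 25 °C → 25 + 273.15 = 298.15 K.
Equal efficiencies require 1 − T_m/T_H = 1 − T_C/T_m, i.e. T_m/T_H = T_C/T_m, so T_m = √(T_H·T_C) = √(571.15 × 298.15) = 413 K.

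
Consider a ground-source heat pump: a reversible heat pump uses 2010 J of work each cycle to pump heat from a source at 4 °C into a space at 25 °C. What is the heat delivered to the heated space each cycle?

T_H = 25 °C → 25 + 273.15 = 298.15 K.
T_C = 4 °C → 4 + 273.15 = 277.15 K.
For a reversible heat pump, COP_HP = T_H/(T_H − T_C) = 298.15/21.00 = 14.1976.
Q_H = COP_HP · W = 14.1976 × 2010 = 28500 J.

Q_H ≈ 28500 J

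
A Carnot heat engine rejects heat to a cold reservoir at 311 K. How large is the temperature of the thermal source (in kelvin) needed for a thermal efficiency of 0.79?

From η = 1 − T_C/T_H, solving for T_H gives T_H = T_C/(1 − η) = 311.00/(1 − 0.79) = 1480 K.

T_H ≈ 1480 K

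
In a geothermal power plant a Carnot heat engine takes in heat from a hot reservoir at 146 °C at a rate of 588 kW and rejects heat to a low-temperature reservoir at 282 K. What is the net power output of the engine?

Ẇ ≈ 192.4 kW

T_H = 146 °C → 146 + 273.15 = 419.15 K.
For a reversible engine, η = 1 − T_C/T_H = 1 − 282.00/419.15 = 0.3272.
W = η·Q_H = 0.3272 × 588 = 192.4 kW.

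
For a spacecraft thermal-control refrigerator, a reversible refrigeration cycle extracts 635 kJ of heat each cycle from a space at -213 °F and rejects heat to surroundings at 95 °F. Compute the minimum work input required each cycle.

W_in ≈ 792.9 kJ

T_H = 95 °F → (95 − 32) × 5/9 = 35.00 °C = 308.15 K.
T_C = -213 °F → (-213 − 32) × 5/9 = -136.11 °C = 137.04 K.
COP_R = T_C/(T_H − T_C) = 137.04/171.11 = 0.8009.
W = Q_C/COP_R = 635/0.8009 = 792.9 kJ.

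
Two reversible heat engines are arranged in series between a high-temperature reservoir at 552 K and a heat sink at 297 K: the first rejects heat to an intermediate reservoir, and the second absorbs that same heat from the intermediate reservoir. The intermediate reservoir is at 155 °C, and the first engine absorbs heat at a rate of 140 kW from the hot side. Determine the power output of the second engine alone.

Ẇ₂ ≈ 33.3 kW

T_m = 155 °C → 155 + 273.15 = 428.15 K.
Heat entering the second stage: Q_m = Q_H·(T_m/T_H) = 140 × 428.15/552.00 = 109 kW.
Second-stage efficiency η₂ = 1 − T_C/T_m = 1 − 297.00/428.15 = 0.3063, so W₂ = η₂·Q_m = 33.3 kW.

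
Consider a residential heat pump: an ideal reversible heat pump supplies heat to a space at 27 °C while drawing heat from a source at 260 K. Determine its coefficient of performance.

COP_HP ≈ 7.48

T_H = 27 °C → 27 + 273.15 = 300.15 K.
Reversible heating COP: COP_HP = T_H/(T_H − T_C) = 300.15/(300.15 − 260.00) = 7.48.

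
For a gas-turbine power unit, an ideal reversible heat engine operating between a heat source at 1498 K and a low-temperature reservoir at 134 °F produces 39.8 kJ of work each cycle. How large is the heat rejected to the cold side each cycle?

Q_C ≈ 11.24 kJ

T_C = 134 °F → (134 − 32) × 5/9 = 56.67 °C = 329.82 K.
η_rev = 1 − T_C/T_H = 1 − 329.82/1498.00 = 0.7798.
Since Q_C/Q_H = T_C/T_H and Q_H = W/η, Q_C = W·T_C/(T_H − T_C) = 39.8 × 329.82/1168.18 = 11.24 kJ.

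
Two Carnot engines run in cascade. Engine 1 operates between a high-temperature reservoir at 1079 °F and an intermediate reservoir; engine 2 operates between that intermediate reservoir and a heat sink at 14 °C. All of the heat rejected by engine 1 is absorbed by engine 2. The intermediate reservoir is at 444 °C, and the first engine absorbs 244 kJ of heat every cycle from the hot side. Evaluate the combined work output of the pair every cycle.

T_H = 1079 °F → (1079 − 32) × 5/9 = 581.67 °C = 854.82 K.
T_C = 14 °C → 14 + 273.15 = 287.15 K.
Two reversible stages in series are equivalent to a single Carnot engine between T_H and T_C, so η_total = 1 − T_C/T_H = 1 − 287.15/854.82 = 0.6641.
W_total = η_total · Q_H = 0.6641 × 244 = 162 kJ.

W_total ≈ 162 kJ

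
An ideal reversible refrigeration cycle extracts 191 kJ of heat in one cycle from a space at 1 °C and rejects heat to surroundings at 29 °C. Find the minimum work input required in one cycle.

T_H = 29 °C → 29 + 273.15 = 302.15 K.
T_C = 1 °C → 1 + 273.15 = 274.15 K.
For a reversible refrigerator, COP_R = T_C/(T_H − T_C) = 274.15/28.00 = 9.7911.
W = Q_C/COP_R = 191/9.7911 = 19.5 kJ.

W_in ≈ 19.5 kJ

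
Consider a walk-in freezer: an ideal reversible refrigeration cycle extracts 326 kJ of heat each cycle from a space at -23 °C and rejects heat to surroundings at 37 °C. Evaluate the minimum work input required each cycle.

T_H = 37 °C → 37 + 273.15 = 310.15 K.
T_C = -23 °C → -23 + 273.15 = 250.15 K.
The reversible coefficient of performance is COP_R = T_C/(T_H − T_C) = 250.15/60.00 = 4.1692.
W = Q_C/COP_R = 326/4.1692 = 78.19 kJ.

W_in ≈ 78.19 kJ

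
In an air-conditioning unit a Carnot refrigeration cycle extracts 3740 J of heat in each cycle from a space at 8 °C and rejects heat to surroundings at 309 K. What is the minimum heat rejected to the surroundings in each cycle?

Q_H ≈ 4110 J

T_C = 8 °C → 8 + 273.15 = 281.15 K.
For a reversible cycle Q_H/Q_C = T_H/T_C, so Q_H = Q_C·T_H/T_C = 3740 × 309.00/281.15 = 4110 J.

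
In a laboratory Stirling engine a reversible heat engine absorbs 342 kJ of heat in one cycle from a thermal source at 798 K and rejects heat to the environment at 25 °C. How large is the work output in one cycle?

W ≈ 214 kJ

T_C = 25 °C → 25 + 273.15 = 298.15 K.
Carnot efficiency: η = 1 − T_C/T_H = 1 − 298.15/798.00 = 0.6264.
W = η·Q_H = 0.6264 × 342 = 214 kJ.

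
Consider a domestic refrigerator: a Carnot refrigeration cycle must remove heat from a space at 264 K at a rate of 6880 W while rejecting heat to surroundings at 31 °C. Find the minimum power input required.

T_H = 31 °C → 31 + 273.15 = 304.15 K.
COP_R = T_C/(T_H − T_C) = 264.00/40.15 = 6.5753.
W = Q_C/COP_R = 6880/6.5753 = 1050 W.

Ẇ_in ≈ 1050 W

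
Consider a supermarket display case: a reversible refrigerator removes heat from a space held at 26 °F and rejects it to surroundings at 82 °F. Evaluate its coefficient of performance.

T_H = 82 °F → (82 − 32) × 5/9 = 27.78 °C = 300.93 K.
T_C = 26 °F → (26 − 32) × 5/9 = -3.33 °C = 269.82 K.
The reversible coefficient of performance is COP_R = T_C/(T_H − T_C) = 269.82/(300.93 − 269.82) = 8.673.

COP_R ≈ 8.673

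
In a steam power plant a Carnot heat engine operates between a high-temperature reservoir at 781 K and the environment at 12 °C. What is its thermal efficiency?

η ≈ 0.6349

T_C = 12 °C → 12 + 273.15 = 285.15 K.
η_rev = 1 − T_C/T_H = 1 − 285.15/781.00 = 0.6349.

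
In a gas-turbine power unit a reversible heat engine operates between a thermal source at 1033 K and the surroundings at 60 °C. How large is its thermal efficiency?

η ≈ 0.6775

T_C = 60 °C → 60 + 273.15 = 333.15 K.
Since the cycle is reversible, η = 1 − T_C/T_H = 1 − 333.15/1033.00 = 0.6775.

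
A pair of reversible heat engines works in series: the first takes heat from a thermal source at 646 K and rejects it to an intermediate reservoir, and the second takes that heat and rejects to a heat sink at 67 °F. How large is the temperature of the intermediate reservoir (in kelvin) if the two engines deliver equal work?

T_C = 67 °F → (67 − 32) × 5/9 = 19.44 °C = 292.59 K.
For reversible stages Q_m = Q_H·(T_m/T_H). Setting W₁ = Q_H(1 − T_m/T_H) equal to W₂ = Q_m(1 − T_C/T_m) = Q_H·(T_m − T_C)/T_H gives T_H − T_m = T_m − T_C, so T_m = (T_H + T_C)/2 = (646.00 + 292.59)/2 = 469.3 K.

T_m ≈ 469.3 K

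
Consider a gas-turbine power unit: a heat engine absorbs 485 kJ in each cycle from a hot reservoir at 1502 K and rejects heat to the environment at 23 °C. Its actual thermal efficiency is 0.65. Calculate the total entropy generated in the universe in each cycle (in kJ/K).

ΔS_univ ≈ 0.2503 kJ/K

T_C = 23 °C → 23 + 273.15 = 296.15 K.
W = η·Q_H = 0.65 × 485 = 315.2 kJ, so Q_C = Q_H − W = 169.8 kJ.
Entropy balance on the reservoirs: −Q_H/T_H = -0.3229 kJ/K, +Q_C/T_C = 0.5732 kJ/K.
ΔS_univ = −Q_H/T_H + Q_C/T_C = 0.2503 kJ/K (> 0, since η = 0.65 < η_Carnot = 0.803).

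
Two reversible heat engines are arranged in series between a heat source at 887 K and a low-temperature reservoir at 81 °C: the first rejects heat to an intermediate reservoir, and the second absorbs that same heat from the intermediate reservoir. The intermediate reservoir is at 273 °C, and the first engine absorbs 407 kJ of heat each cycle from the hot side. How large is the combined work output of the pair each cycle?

T_C = 81 °C → 81 + 273.15 = 354.15 K.
Two reversible stages in series are equivalent to a single Carnot engine between T_H and T_C, so η_total = 1 − T_C/T_H = 1 − 354.15/887.00 = 0.6007.
W_total = η_total · Q_H = 0.6007 × 407 = 244 kJ.

W_total ≈ 244 kJ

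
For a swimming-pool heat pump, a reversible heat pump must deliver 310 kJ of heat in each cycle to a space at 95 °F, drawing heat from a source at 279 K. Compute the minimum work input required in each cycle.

T_H = 95 °F → (95 − 32) × 5/9 = 35.00 °C = 308.15 K.
Reversible heating COP: COP_HP = T_H/(T_H − T_C) = 308.15/29.15 = 10.5712.
W = Q_H/COP_HP = 310/10.5712 = 29.3 kJ.

W_in ≈ 29.3 kJ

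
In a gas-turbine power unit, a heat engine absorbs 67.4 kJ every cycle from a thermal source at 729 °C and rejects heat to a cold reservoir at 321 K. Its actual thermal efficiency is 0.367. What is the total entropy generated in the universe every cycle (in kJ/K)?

T_H = 729 °C → 729 + 273.15 = 1002.15 K.
W = η·Q_H = 0.367 × 67.4 = 24.74 kJ, so Q_C = Q_H − W = 42.66 kJ.
Reservoir entropy changes: ΔS_H = −Q_H/T_H = −67.4/1002.15 = -0.06726 kJ/K and ΔS_C = +Q_C/T_C = 42.66/321.00 = 0.1329 kJ/K.
ΔS_univ = −Q_H/T_H + Q_C/T_C = 0.0657 kJ/K (> 0, since η = 0.367 < η_Carnot = 0.680).

ΔS_univ ≈ 0.0657 kJ/K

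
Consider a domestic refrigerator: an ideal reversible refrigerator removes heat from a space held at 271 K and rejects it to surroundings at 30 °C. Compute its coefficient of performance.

COP_R ≈ 8.43

T_H = 30 °C → 30 + 273.15 = 303.15 K.
The reversible coefficient of performance is COP_R = T_C/(T_H − T_C) = 271.00/(303.15 − 271.00) = 8.43.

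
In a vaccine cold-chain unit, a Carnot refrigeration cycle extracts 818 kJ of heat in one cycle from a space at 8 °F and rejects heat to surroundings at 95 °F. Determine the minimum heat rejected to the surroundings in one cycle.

Q_H ≈ 970.2 kJ

T_H = 95 °F → (95 − 32) × 5/9 = 35.00 °C = 308.15 K.
T_C = 8 °F → (8 − 32) × 5/9 = -13.33 °C = 259.82 K.
For a reversible cycle Q_H/Q_C = T_H/T_C, so Q_H = Q_C·T_H/T_C = 818 × 308.15/259.82 = 970.2 kJ.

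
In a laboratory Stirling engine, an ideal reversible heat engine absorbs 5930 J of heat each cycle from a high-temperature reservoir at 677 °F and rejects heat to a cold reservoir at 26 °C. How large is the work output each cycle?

T_H = 677 °F → (677 − 32) × 5/9 = 358.33 °C = 631.48 K.
T_C = 26 °C → 26 + 273.15 = 299.15 K.
For a reversible engine, η = 1 − T_C/T_H = 1 − 299.15/631.48 = 0.5263.
W = η·Q_H = 0.5263 × 5930 = 3120 J.

W ≈ 3120 J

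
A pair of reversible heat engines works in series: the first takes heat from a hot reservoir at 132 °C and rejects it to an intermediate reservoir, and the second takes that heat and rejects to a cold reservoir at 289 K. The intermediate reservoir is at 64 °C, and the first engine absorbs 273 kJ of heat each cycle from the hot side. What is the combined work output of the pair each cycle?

T_H = 132 °C → 132 + 273.15 = 405.15 K.
Two reversible stages in series are equivalent to a single Carnot engine between T_H and T_C, so η_total = 1 − T_C/T_H = 1 − 289.00/405.15 = 0.2867.
W_total = η_total · Q_H = 0.2867 × 273 = 78.3 kJ.

W_total ≈ 78.3 kJ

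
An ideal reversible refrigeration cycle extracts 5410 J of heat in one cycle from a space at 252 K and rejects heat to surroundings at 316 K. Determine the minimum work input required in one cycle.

W_in ≈ 1370 J

The reversible coefficient of performance is COP_R = T_C/(T_H − T_C) = 252.00/64.00 = 3.9375.
W = Q_C/COP_R = 5410/3.9375 = 1370 J.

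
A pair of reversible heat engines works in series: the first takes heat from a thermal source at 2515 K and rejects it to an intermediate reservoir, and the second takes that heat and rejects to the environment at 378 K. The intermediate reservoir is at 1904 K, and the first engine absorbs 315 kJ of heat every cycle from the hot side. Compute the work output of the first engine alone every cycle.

W₁ ≈ 76.5 kJ

First-stage efficiency η₁ = 1 − T_m/T_H = 1 − 1904.00/2515.00 = 0.2429.
W₁ = η₁·Q_H = 0.2429 × 315 = 76.5 kJ.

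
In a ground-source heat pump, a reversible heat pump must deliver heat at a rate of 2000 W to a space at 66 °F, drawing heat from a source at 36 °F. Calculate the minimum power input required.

T_H = 66 °F → (66 − 32) × 5/9 = 18.89 °C = 292.04 K.
T_C = 36 °F → (36 − 32) × 5/9 = 2.22 °C = 275.37 K.
For a reversible heat pump, COP_HP = T_H/(T_H − T_C) = 292.04/16.67 = 17.5223.
W = Q_H/COP_HP = 2000/17.5223 = 114.1 W.

Ẇ_in ≈ 114.1 W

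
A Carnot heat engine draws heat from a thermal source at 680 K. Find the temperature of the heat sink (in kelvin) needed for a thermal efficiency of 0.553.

From η = 1 − T_C/T_H, T_C = T_H·(1 − η) = 680.00 × (1 − 0.553) = 304 K.

T_C ≈ 304 K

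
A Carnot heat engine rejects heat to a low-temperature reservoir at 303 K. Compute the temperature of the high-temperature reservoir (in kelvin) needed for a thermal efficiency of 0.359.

T_H ≈ 473 K

From η = 1 − T_C/T_H, solving for T_H gives T_H = T_C/(1 − η) = 303.00/(1 − 0.359) = 473 K.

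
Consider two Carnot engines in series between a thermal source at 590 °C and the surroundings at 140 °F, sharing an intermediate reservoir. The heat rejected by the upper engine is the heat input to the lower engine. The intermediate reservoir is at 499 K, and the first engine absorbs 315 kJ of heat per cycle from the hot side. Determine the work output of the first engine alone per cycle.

T_H = 590 °C → 590 + 273.15 = 863.15 K.
T_C = 140 °F → (140 − 32) × 5/9 = 60.00 °C = 333.15 K.
First-stage efficiency η₁ = 1 − T_m/T_H = 1 − 499.00/863.15 = 0.4219.
W₁ = η₁·Q_H = 0.4219 × 315 = 133 kJ.

W₁ ≈ 133 kJ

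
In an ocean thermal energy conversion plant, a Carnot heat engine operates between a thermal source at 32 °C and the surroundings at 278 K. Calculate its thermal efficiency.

η ≈ 0.0890

T_H = 32 °C → 32 + 273.15 = 305.15 K.
For a reversible engine, η = 1 − T_C/T_H = 1 − 278.00/305.15 = 0.0890.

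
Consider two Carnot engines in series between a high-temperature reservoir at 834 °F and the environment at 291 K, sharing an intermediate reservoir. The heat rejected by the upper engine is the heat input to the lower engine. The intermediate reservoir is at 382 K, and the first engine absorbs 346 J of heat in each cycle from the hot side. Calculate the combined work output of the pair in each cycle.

W_total ≈ 206 J

T_H = 834 °F → (834 − 32) × 5/9 = 445.56 °C = 718.71 K.
Two reversible stages in series are equivalent to a single Carnot engine between T_H and T_C, so η_total = 1 − T_C/T_H = 1 − 291.00/718.71 = 0.5951.
W_total = η_total · Q_H = 0.5951 × 346 = 206 J.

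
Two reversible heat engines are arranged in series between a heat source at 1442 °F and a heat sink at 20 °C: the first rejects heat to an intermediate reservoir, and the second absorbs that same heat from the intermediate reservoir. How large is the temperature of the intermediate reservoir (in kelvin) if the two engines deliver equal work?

T_H = 1442 °F → (1442 − 32) × 5/9 = 783.33 °C = 1056.48 K.
T_C = 20 °C → 20 + 273.15 = 293.15 K.
For reversible stages Q_m = Q_H·(T_m/T_H). Setting W₁ = Q_H(1 − T_m/T_H) equal to W₂ = Q_m(1 − T_C/T_m) = Q_H·(T_m − T_C)/T_H gives T_H − T_m = T_m − T_C, so T_m = (T_H + T_C)/2 = (1056.48 + 293.15)/2 = 675 K.

T_m ≈ 675 K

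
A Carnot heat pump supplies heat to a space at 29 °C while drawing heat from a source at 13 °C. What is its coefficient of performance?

T_H = 29 °C → 29 + 273.15 = 302.15 K.
T_C = 13 °C → 13 + 273.15 = 286.15 K.
COP_HP = T_H/(T_H − T_C) = 302.15/(302.15 − 286.15) = 18.9.

COP_HP ≈ 18.9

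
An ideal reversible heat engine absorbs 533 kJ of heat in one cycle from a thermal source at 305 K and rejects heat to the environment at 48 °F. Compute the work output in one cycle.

W ≈ 40.1 kJ

T_C = 48 °F → (48 − 32) × 5/9 = 8.89 °C = 282.04 K.
η_rev = 1 − T_C/T_H = 1 − 282.04/305.00 = 0.0753.
W = η·Q_H = 0.0753 × 533 = 40.1 kJ.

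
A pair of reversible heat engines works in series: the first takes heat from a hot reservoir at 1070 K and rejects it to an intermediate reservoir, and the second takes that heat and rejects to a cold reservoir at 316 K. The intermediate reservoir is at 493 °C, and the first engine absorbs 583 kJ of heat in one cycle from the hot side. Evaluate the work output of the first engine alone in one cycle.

W₁ ≈ 166 kJ

T_m = 493 °C → 493 + 273.15 = 766.15 K.
First-stage efficiency η₁ = 1 − T_m/T_H = 1 − 766.15/1070.00 = 0.2840.
W₁ = η₁·Q_H = 0.2840 × 583 = 166 kJ.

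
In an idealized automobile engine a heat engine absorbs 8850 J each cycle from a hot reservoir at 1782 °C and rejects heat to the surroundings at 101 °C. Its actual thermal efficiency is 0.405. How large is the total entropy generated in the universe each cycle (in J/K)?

T_H = 1782 °C → 1782 + 273.15 = 2055.15 K.
T_C = 101 °C → 101 + 273.15 = 374.15 K.
W = η·Q_H = 0.405 × 8850 = 3584 J, so Q_C = Q_H − W = 5266 J.
Reservoir entropy changes: ΔS_H = −Q_H/T_H = −8850/2055.15 = -4.306 J/K and ΔS_C = +Q_C/T_C = 5266/374.15 = 14.07 J/K.
ΔS_univ = −Q_H/T_H + Q_C/T_C = 9.77 J/K (> 0, since η = 0.405 < η_Carnot = 0.818).

ΔS_univ ≈ 9.77 J/K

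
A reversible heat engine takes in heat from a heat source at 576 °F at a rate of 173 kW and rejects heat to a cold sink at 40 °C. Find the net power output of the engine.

Ẇ ≈ 78.8 kW

T_H = 576 °F → (576 − 32) × 5/9 = 302.22 °C = 575.37 K.
T_C = 40 °C → 40 + 273.15 = 313.15 K.
η_rev = 1 − T_C/T_H = 1 − 313.15/575.37 = 0.4557.
W = η·Q_H = 0.4557 × 173 = 78.8 kW.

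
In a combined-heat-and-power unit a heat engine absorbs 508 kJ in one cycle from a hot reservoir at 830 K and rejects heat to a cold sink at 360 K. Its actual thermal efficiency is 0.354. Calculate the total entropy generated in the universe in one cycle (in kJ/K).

W = η·Q_H = 0.354 × 508 = 179.8 kJ, so Q_C = Q_H − W = 328.2 kJ.
Entropy balance on the reservoirs: −Q_H/T_H = -0.6120 kJ/K, +Q_C/T_C = 0.9116 kJ/K.
ΔS_univ = −Q_H/T_H + Q_C/T_C = 0.300 kJ/K (> 0, since η = 0.354 < η_Carnot = 0.566).

ΔS_univ ≈ 0.300 kJ/K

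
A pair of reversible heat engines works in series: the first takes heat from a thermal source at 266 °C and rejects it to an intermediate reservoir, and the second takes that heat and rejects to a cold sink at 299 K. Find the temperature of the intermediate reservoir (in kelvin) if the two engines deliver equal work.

T_m ≈ 419.1 K

T_H = 266 °C → 266 + 273.15 = 539.15 K.
For reversible stages Q_m = Q_H·(T_m/T_H). Setting W₁ = Q_H(1 − T_m/T_H) equal to W₂ = Q_m(1 − T_C/T_m) = Q_H·(T_m − T_C)/T_H gives T_H − T_m = T_m − T_C, so T_m = (T_H + T_C)/2 = (539.15 + 299.00)/2 = 419.1 K.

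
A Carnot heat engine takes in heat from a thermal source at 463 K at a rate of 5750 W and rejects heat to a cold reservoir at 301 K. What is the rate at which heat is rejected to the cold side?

Q̇_C ≈ 3740 W

Carnot efficiency: η = 1 − T_C/T_H = 1 − 301.00/463.00 = 0.3499.
For a reversible cycle Q_C/Q_H = T_C/T_H, so Q_C = 5750 × 301.00/463.00 = 3740 W.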